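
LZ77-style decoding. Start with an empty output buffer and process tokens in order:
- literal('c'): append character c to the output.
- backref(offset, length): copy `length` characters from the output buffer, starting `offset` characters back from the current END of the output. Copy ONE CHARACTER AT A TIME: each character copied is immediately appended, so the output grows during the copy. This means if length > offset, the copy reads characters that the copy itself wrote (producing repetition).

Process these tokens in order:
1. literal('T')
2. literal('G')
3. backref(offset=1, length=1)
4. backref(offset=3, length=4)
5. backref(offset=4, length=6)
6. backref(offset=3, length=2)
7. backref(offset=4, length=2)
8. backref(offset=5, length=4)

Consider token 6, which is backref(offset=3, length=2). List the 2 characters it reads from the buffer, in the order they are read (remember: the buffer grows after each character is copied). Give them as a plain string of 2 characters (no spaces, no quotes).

Token 1: literal('T'). Output: "T"
Token 2: literal('G'). Output: "TG"
Token 3: backref(off=1, len=1). Copied 'G' from pos 1. Output: "TGG"
Token 4: backref(off=3, len=4) (overlapping!). Copied 'TGGT' from pos 0. Output: "TGGTGGT"
Token 5: backref(off=4, len=6) (overlapping!). Copied 'TGGTTG' from pos 3. Output: "TGGTGGTTGGTTG"
Token 6: backref(off=3, len=2). Buffer before: "TGGTGGTTGGTTG" (len 13)
  byte 1: read out[10]='T', append. Buffer now: "TGGTGGTTGGTTGT"
  byte 2: read out[11]='T', append. Buffer now: "TGGTGGTTGGTTGTT"

Answer: TT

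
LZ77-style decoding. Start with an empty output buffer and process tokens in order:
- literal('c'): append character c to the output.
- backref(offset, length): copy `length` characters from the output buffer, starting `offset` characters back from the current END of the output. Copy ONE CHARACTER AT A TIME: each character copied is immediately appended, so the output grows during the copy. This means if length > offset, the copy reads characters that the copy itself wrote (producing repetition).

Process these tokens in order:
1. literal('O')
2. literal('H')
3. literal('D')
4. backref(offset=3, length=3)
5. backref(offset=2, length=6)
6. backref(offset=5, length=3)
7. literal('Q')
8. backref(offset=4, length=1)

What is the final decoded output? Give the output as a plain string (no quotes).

Answer: OHDOHDHDHDHDDHDQD

Derivation:
Token 1: literal('O'). Output: "O"
Token 2: literal('H'). Output: "OH"
Token 3: literal('D'). Output: "OHD"
Token 4: backref(off=3, len=3). Copied 'OHD' from pos 0. Output: "OHDOHD"
Token 5: backref(off=2, len=6) (overlapping!). Copied 'HDHDHD' from pos 4. Output: "OHDOHDHDHDHD"
Token 6: backref(off=5, len=3). Copied 'DHD' from pos 7. Output: "OHDOHDHDHDHDDHD"
Token 7: literal('Q'). Output: "OHDOHDHDHDHDDHDQ"
Token 8: backref(off=4, len=1). Copied 'D' from pos 12. Output: "OHDOHDHDHDHDDHDQD"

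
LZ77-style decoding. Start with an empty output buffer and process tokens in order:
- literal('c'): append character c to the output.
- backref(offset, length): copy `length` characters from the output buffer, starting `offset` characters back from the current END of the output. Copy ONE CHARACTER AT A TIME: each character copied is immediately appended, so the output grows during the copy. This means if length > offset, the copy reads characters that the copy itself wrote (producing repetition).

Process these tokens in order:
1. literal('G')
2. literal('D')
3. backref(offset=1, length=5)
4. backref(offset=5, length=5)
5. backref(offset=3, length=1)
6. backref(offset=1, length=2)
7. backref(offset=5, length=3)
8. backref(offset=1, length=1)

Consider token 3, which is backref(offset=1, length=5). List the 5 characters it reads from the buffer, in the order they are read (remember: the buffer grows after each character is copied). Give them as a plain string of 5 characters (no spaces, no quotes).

Answer: DDDDD

Derivation:
Token 1: literal('G'). Output: "G"
Token 2: literal('D'). Output: "GD"
Token 3: backref(off=1, len=5). Buffer before: "GD" (len 2)
  byte 1: read out[1]='D', append. Buffer now: "GDD"
  byte 2: read out[2]='D', append. Buffer now: "GDDD"
  byte 3: read out[3]='D', append. Buffer now: "GDDDD"
  byte 4: read out[4]='D', append. Buffer now: "GDDDDD"
  byte 5: read out[5]='D', append. Buffer now: "GDDDDDD"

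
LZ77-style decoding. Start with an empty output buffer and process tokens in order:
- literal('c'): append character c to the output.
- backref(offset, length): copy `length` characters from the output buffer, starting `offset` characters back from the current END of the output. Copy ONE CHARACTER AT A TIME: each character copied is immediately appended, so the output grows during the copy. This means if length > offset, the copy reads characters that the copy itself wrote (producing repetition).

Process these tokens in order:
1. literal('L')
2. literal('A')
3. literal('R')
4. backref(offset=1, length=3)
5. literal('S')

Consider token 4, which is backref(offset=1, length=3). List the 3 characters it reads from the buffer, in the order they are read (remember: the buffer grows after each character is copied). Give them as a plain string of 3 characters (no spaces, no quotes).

Token 1: literal('L'). Output: "L"
Token 2: literal('A'). Output: "LA"
Token 3: literal('R'). Output: "LAR"
Token 4: backref(off=1, len=3). Buffer before: "LAR" (len 3)
  byte 1: read out[2]='R', append. Buffer now: "LARR"
  byte 2: read out[3]='R', append. Buffer now: "LARRR"
  byte 3: read out[4]='R', append. Buffer now: "LARRRR"

Answer: RRR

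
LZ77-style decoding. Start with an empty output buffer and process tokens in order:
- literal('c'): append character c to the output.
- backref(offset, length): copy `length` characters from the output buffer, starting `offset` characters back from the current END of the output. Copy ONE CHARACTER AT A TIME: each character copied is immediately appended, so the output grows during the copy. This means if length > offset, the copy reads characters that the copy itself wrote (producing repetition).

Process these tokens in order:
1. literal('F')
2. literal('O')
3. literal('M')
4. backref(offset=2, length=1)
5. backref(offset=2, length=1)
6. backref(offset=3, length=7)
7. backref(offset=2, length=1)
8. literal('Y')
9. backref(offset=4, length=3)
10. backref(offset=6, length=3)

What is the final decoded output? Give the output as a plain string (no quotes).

Token 1: literal('F'). Output: "F"
Token 2: literal('O'). Output: "FO"
Token 3: literal('M'). Output: "FOM"
Token 4: backref(off=2, len=1). Copied 'O' from pos 1. Output: "FOMO"
Token 5: backref(off=2, len=1). Copied 'M' from pos 2. Output: "FOMOM"
Token 6: backref(off=3, len=7) (overlapping!). Copied 'MOMMOMM' from pos 2. Output: "FOMOMMOMMOMM"
Token 7: backref(off=2, len=1). Copied 'M' from pos 10. Output: "FOMOMMOMMOMMM"
Token 8: literal('Y'). Output: "FOMOMMOMMOMMMY"
Token 9: backref(off=4, len=3). Copied 'MMM' from pos 10. Output: "FOMOMMOMMOMMMYMMM"
Token 10: backref(off=6, len=3). Copied 'MMY' from pos 11. Output: "FOMOMMOMMOMMMYMMMMMY"

Answer: FOMOMMOMMOMMMYMMMMMY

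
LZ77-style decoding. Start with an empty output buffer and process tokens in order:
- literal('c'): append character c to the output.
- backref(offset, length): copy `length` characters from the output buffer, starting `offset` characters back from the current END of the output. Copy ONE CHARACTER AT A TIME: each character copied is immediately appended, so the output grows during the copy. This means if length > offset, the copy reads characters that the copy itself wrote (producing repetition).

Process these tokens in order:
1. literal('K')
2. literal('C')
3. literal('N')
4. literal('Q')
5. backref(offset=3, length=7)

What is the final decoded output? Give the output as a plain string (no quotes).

Answer: KCNQCNQCNQC

Derivation:
Token 1: literal('K'). Output: "K"
Token 2: literal('C'). Output: "KC"
Token 3: literal('N'). Output: "KCN"
Token 4: literal('Q'). Output: "KCNQ"
Token 5: backref(off=3, len=7) (overlapping!). Copied 'CNQCNQC' from pos 1. Output: "KCNQCNQCNQC"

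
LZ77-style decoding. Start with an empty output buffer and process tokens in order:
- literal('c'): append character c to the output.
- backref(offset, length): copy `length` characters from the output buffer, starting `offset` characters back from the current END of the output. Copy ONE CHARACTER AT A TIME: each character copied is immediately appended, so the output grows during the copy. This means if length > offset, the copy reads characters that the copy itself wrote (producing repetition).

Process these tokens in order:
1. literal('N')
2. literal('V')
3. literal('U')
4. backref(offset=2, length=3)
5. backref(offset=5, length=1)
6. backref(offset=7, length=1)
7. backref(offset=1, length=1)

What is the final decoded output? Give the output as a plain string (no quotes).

Token 1: literal('N'). Output: "N"
Token 2: literal('V'). Output: "NV"
Token 3: literal('U'). Output: "NVU"
Token 4: backref(off=2, len=3) (overlapping!). Copied 'VUV' from pos 1. Output: "NVUVUV"
Token 5: backref(off=5, len=1). Copied 'V' from pos 1. Output: "NVUVUVV"
Token 6: backref(off=7, len=1). Copied 'N' from pos 0. Output: "NVUVUVVN"
Token 7: backref(off=1, len=1). Copied 'N' from pos 7. Output: "NVUVUVVNN"

Answer: NVUVUVVNN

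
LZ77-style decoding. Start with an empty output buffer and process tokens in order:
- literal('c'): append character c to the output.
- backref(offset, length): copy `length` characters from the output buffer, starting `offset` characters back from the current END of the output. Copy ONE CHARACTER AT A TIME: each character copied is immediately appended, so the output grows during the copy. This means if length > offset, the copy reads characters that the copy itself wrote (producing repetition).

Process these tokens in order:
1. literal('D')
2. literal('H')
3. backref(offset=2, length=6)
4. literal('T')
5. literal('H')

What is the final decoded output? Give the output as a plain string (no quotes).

Answer: DHDHDHDHTH

Derivation:
Token 1: literal('D'). Output: "D"
Token 2: literal('H'). Output: "DH"
Token 3: backref(off=2, len=6) (overlapping!). Copied 'DHDHDH' from pos 0. Output: "DHDHDHDH"
Token 4: literal('T'). Output: "DHDHDHDHT"
Token 5: literal('H'). Output: "DHDHDHDHTH"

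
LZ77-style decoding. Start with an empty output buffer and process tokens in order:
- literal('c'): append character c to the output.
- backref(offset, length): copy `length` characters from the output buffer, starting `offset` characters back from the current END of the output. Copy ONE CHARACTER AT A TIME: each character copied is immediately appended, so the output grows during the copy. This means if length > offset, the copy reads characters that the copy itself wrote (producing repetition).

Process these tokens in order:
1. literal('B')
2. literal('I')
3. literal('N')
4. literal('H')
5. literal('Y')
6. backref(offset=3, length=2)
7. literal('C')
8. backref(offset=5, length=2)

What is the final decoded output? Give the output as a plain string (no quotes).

Token 1: literal('B'). Output: "B"
Token 2: literal('I'). Output: "BI"
Token 3: literal('N'). Output: "BIN"
Token 4: literal('H'). Output: "BINH"
Token 5: literal('Y'). Output: "BINHY"
Token 6: backref(off=3, len=2). Copied 'NH' from pos 2. Output: "BINHYNH"
Token 7: literal('C'). Output: "BINHYNHC"
Token 8: backref(off=5, len=2). Copied 'HY' from pos 3. Output: "BINHYNHCHY"

Answer: BINHYNHCHY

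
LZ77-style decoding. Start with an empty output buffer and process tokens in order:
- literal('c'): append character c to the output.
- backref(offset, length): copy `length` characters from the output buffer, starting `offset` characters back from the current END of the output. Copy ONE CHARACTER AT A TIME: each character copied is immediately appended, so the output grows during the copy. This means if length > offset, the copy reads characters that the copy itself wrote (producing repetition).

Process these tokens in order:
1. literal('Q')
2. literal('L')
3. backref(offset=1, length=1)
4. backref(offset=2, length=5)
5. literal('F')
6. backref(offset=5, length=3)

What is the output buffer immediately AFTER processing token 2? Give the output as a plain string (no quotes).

Answer: QL

Derivation:
Token 1: literal('Q'). Output: "Q"
Token 2: literal('L'). Output: "QL"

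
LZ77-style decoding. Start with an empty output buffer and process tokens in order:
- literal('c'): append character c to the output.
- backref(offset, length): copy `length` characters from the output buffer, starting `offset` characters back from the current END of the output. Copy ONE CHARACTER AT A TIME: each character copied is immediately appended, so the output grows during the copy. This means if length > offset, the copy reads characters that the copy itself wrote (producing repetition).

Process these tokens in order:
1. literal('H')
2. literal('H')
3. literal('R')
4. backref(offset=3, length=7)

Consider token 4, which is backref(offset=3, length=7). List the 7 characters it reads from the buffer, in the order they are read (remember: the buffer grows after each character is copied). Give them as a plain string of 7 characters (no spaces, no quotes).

Answer: HHRHHRH

Derivation:
Token 1: literal('H'). Output: "H"
Token 2: literal('H'). Output: "HH"
Token 3: literal('R'). Output: "HHR"
Token 4: backref(off=3, len=7). Buffer before: "HHR" (len 3)
  byte 1: read out[0]='H', append. Buffer now: "HHRH"
  byte 2: read out[1]='H', append. Buffer now: "HHRHH"
  byte 3: read out[2]='R', append. Buffer now: "HHRHHR"
  byte 4: read out[3]='H', append. Buffer now: "HHRHHRH"
  byte 5: read out[4]='H', append. Buffer now: "HHRHHRHH"
  byte 6: read out[5]='R', append. Buffer now: "HHRHHRHHR"
  byte 7: read out[6]='H', append. Buffer now: "HHRHHRHHRH"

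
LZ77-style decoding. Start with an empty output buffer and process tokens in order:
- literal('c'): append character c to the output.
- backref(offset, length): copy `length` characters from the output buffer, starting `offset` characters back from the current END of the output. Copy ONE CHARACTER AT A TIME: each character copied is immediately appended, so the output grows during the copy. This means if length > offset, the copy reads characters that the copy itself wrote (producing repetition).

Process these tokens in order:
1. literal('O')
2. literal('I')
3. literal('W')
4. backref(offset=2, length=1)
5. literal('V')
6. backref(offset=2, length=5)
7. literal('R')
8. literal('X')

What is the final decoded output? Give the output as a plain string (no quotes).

Answer: OIWIVIVIVIRX

Derivation:
Token 1: literal('O'). Output: "O"
Token 2: literal('I'). Output: "OI"
Token 3: literal('W'). Output: "OIW"
Token 4: backref(off=2, len=1). Copied 'I' from pos 1. Output: "OIWI"
Token 5: literal('V'). Output: "OIWIV"
Token 6: backref(off=2, len=5) (overlapping!). Copied 'IVIVI' from pos 3. Output: "OIWIVIVIVI"
Token 7: literal('R'). Output: "OIWIVIVIVIR"
Token 8: literal('X'). Output: "OIWIVIVIVIRX"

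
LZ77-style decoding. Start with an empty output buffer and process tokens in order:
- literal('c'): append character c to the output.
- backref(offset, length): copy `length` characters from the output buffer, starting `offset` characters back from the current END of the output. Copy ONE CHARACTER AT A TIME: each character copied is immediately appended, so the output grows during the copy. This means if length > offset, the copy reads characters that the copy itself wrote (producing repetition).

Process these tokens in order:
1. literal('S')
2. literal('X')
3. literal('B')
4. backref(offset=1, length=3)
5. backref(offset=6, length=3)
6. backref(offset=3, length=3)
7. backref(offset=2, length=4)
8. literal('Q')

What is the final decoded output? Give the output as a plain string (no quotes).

Answer: SXBBBBSXBSXBXBXBQ

Derivation:
Token 1: literal('S'). Output: "S"
Token 2: literal('X'). Output: "SX"
Token 3: literal('B'). Output: "SXB"
Token 4: backref(off=1, len=3) (overlapping!). Copied 'BBB' from pos 2. Output: "SXBBBB"
Token 5: backref(off=6, len=3). Copied 'SXB' from pos 0. Output: "SXBBBBSXB"
Token 6: backref(off=3, len=3). Copied 'SXB' from pos 6. Output: "SXBBBBSXBSXB"
Token 7: backref(off=2, len=4) (overlapping!). Copied 'XBXB' from pos 10. Output: "SXBBBBSXBSXBXBXB"
Token 8: literal('Q'). Output: "SXBBBBSXBSXBXBXBQ"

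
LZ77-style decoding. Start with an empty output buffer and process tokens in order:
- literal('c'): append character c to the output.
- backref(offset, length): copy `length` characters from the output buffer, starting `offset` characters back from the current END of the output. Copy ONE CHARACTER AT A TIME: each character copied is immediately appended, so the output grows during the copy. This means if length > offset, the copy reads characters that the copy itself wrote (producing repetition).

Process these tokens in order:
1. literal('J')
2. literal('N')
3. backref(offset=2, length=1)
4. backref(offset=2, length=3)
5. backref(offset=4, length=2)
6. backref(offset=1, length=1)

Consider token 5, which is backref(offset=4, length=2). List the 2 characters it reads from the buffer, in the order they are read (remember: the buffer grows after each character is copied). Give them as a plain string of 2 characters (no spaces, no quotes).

Answer: JN

Derivation:
Token 1: literal('J'). Output: "J"
Token 2: literal('N'). Output: "JN"
Token 3: backref(off=2, len=1). Copied 'J' from pos 0. Output: "JNJ"
Token 4: backref(off=2, len=3) (overlapping!). Copied 'NJN' from pos 1. Output: "JNJNJN"
Token 5: backref(off=4, len=2). Buffer before: "JNJNJN" (len 6)
  byte 1: read out[2]='J', append. Buffer now: "JNJNJNJ"
  byte 2: read out[3]='N', append. Buffer now: "JNJNJNJN"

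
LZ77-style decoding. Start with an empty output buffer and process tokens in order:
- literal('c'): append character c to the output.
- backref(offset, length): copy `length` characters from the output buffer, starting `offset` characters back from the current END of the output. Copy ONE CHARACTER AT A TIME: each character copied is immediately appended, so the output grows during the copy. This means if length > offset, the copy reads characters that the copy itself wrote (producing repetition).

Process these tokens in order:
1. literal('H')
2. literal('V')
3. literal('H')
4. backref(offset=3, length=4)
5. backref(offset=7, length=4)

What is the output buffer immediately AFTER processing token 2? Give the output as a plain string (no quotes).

Token 1: literal('H'). Output: "H"
Token 2: literal('V'). Output: "HV"

Answer: HV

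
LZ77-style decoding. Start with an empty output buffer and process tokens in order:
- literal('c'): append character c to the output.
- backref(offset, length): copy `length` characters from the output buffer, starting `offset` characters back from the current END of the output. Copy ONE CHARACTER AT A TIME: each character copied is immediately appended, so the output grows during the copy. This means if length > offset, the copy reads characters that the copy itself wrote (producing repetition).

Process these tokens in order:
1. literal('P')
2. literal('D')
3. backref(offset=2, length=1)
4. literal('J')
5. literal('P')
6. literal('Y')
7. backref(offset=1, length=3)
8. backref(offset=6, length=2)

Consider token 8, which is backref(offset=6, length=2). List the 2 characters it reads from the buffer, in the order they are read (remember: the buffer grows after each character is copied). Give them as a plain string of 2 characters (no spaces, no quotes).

Token 1: literal('P'). Output: "P"
Token 2: literal('D'). Output: "PD"
Token 3: backref(off=2, len=1). Copied 'P' from pos 0. Output: "PDP"
Token 4: literal('J'). Output: "PDPJ"
Token 5: literal('P'). Output: "PDPJP"
Token 6: literal('Y'). Output: "PDPJPY"
Token 7: backref(off=1, len=3) (overlapping!). Copied 'YYY' from pos 5. Output: "PDPJPYYYY"
Token 8: backref(off=6, len=2). Buffer before: "PDPJPYYYY" (len 9)
  byte 1: read out[3]='J', append. Buffer now: "PDPJPYYYYJ"
  byte 2: read out[4]='P', append. Buffer now: "PDPJPYYYYJP"

Answer: JP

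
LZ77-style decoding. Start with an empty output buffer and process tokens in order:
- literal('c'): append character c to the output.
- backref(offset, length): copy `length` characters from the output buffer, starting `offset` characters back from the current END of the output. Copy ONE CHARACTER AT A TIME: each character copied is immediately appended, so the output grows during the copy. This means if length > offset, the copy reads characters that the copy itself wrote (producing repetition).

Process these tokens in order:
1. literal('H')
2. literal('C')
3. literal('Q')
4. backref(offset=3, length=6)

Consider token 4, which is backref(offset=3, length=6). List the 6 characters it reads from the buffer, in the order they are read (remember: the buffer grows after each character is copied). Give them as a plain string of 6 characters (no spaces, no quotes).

Answer: HCQHCQ

Derivation:
Token 1: literal('H'). Output: "H"
Token 2: literal('C'). Output: "HC"
Token 3: literal('Q'). Output: "HCQ"
Token 4: backref(off=3, len=6). Buffer before: "HCQ" (len 3)
  byte 1: read out[0]='H', append. Buffer now: "HCQH"
  byte 2: read out[1]='C', append. Buffer now: "HCQHC"
  byte 3: read out[2]='Q', append. Buffer now: "HCQHCQ"
  byte 4: read out[3]='H', append. Buffer now: "HCQHCQH"
  byte 5: read out[4]='C', append. Buffer now: "HCQHCQHC"
  byte 6: read out[5]='Q', append. Buffer now: "HCQHCQHCQ"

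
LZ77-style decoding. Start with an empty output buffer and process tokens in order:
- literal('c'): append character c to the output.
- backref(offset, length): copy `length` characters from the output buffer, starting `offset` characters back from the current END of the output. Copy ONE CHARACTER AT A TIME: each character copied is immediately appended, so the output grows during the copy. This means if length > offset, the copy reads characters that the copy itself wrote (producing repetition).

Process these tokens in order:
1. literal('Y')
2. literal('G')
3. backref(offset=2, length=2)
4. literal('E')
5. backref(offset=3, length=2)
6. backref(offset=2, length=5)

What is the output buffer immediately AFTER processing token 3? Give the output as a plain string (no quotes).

Token 1: literal('Y'). Output: "Y"
Token 2: literal('G'). Output: "YG"
Token 3: backref(off=2, len=2). Copied 'YG' from pos 0. Output: "YGYG"

Answer: YGYG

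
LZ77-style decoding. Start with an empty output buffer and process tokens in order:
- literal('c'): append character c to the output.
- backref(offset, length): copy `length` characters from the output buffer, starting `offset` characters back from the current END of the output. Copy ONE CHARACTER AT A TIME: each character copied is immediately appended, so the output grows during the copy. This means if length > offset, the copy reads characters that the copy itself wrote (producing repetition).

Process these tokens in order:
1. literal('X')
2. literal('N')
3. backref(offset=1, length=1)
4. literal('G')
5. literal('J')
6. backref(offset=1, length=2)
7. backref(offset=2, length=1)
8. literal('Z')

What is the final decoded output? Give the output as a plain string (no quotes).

Token 1: literal('X'). Output: "X"
Token 2: literal('N'). Output: "XN"
Token 3: backref(off=1, len=1). Copied 'N' from pos 1. Output: "XNN"
Token 4: literal('G'). Output: "XNNG"
Token 5: literal('J'). Output: "XNNGJ"
Token 6: backref(off=1, len=2) (overlapping!). Copied 'JJ' from pos 4. Output: "XNNGJJJ"
Token 7: backref(off=2, len=1). Copied 'J' from pos 5. Output: "XNNGJJJJ"
Token 8: literal('Z'). Output: "XNNGJJJJZ"

Answer: XNNGJJJJZ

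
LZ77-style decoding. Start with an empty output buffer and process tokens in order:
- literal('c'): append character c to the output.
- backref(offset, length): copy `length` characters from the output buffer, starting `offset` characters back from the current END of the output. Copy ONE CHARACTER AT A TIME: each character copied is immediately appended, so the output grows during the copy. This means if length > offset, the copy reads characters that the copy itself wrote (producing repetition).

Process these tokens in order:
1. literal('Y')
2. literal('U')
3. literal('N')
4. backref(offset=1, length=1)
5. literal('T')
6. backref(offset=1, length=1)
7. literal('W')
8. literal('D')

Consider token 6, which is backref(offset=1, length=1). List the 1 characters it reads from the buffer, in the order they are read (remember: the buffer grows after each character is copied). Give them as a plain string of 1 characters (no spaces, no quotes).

Token 1: literal('Y'). Output: "Y"
Token 2: literal('U'). Output: "YU"
Token 3: literal('N'). Output: "YUN"
Token 4: backref(off=1, len=1). Copied 'N' from pos 2. Output: "YUNN"
Token 5: literal('T'). Output: "YUNNT"
Token 6: backref(off=1, len=1). Buffer before: "YUNNT" (len 5)
  byte 1: read out[4]='T', append. Buffer now: "YUNNTT"

Answer: T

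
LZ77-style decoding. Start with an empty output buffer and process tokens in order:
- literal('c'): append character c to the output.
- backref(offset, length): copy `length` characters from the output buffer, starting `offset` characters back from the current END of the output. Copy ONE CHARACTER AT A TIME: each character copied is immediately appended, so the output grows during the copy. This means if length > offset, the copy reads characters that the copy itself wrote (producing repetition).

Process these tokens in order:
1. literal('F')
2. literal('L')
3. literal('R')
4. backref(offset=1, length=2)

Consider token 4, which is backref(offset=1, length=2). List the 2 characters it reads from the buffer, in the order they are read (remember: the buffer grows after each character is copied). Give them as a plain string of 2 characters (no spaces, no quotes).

Token 1: literal('F'). Output: "F"
Token 2: literal('L'). Output: "FL"
Token 3: literal('R'). Output: "FLR"
Token 4: backref(off=1, len=2). Buffer before: "FLR" (len 3)
  byte 1: read out[2]='R', append. Buffer now: "FLRR"
  byte 2: read out[3]='R', append. Buffer now: "FLRRR"

Answer: RR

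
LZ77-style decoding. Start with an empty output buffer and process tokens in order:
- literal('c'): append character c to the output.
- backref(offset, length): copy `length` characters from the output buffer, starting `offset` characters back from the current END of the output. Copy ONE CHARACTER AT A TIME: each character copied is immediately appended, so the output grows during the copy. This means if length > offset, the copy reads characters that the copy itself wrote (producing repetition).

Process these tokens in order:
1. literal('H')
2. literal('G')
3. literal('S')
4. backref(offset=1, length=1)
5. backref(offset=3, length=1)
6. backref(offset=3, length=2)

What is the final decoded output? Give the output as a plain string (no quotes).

Token 1: literal('H'). Output: "H"
Token 2: literal('G'). Output: "HG"
Token 3: literal('S'). Output: "HGS"
Token 4: backref(off=1, len=1). Copied 'S' from pos 2. Output: "HGSS"
Token 5: backref(off=3, len=1). Copied 'G' from pos 1. Output: "HGSSG"
Token 6: backref(off=3, len=2). Copied 'SS' from pos 2. Output: "HGSSGSS"

Answer: HGSSGSS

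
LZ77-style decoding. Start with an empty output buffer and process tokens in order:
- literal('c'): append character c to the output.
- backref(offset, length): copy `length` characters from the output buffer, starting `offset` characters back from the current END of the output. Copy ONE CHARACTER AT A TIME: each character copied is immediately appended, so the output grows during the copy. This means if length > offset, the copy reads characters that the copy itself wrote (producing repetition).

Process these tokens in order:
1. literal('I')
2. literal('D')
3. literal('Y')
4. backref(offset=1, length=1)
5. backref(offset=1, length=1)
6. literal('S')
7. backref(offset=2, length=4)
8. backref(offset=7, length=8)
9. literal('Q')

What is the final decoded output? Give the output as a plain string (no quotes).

Token 1: literal('I'). Output: "I"
Token 2: literal('D'). Output: "ID"
Token 3: literal('Y'). Output: "IDY"
Token 4: backref(off=1, len=1). Copied 'Y' from pos 2. Output: "IDYY"
Token 5: backref(off=1, len=1). Copied 'Y' from pos 3. Output: "IDYYY"
Token 6: literal('S'). Output: "IDYYYS"
Token 7: backref(off=2, len=4) (overlapping!). Copied 'YSYS' from pos 4. Output: "IDYYYSYSYS"
Token 8: backref(off=7, len=8) (overlapping!). Copied 'YYSYSYSY' from pos 3. Output: "IDYYYSYSYSYYSYSYSY"
Token 9: literal('Q'). Output: "IDYYYSYSYSYYSYSYSYQ"

Answer: IDYYYSYSYSYYSYSYSYQ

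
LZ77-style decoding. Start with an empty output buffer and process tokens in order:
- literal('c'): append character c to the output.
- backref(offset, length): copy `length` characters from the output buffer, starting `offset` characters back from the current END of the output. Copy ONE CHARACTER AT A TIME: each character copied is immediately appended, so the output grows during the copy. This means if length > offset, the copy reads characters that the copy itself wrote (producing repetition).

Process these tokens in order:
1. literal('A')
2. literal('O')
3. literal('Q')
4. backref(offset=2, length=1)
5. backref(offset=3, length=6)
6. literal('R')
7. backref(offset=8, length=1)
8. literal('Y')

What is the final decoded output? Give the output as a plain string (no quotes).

Token 1: literal('A'). Output: "A"
Token 2: literal('O'). Output: "AO"
Token 3: literal('Q'). Output: "AOQ"
Token 4: backref(off=2, len=1). Copied 'O' from pos 1. Output: "AOQO"
Token 5: backref(off=3, len=6) (overlapping!). Copied 'OQOOQO' from pos 1. Output: "AOQOOQOOQO"
Token 6: literal('R'). Output: "AOQOOQOOQOR"
Token 7: backref(off=8, len=1). Copied 'O' from pos 3. Output: "AOQOOQOOQORO"
Token 8: literal('Y'). Output: "AOQOOQOOQOROY"

Answer: AOQOOQOOQOROY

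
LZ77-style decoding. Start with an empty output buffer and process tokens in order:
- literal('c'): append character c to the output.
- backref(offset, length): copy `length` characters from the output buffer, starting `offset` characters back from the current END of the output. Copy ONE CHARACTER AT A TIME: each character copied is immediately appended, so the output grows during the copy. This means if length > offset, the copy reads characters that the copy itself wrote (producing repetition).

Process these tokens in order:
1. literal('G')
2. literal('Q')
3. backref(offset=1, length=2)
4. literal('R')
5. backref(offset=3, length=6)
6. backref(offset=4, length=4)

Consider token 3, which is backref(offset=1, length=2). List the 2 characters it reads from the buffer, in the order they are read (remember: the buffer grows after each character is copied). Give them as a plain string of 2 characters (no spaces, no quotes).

Token 1: literal('G'). Output: "G"
Token 2: literal('Q'). Output: "GQ"
Token 3: backref(off=1, len=2). Buffer before: "GQ" (len 2)
  byte 1: read out[1]='Q', append. Buffer now: "GQQ"
  byte 2: read out[2]='Q', append. Buffer now: "GQQQ"

Answer: QQ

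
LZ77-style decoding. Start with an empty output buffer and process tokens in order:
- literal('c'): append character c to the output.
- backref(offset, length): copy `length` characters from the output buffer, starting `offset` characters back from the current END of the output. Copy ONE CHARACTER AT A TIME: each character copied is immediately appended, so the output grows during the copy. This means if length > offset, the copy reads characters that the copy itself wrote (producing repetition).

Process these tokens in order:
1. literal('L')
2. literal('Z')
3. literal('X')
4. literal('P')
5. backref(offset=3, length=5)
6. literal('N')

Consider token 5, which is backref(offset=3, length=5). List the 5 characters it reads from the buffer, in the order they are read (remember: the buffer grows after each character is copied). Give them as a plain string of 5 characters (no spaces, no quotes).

Token 1: literal('L'). Output: "L"
Token 2: literal('Z'). Output: "LZ"
Token 3: literal('X'). Output: "LZX"
Token 4: literal('P'). Output: "LZXP"
Token 5: backref(off=3, len=5). Buffer before: "LZXP" (len 4)
  byte 1: read out[1]='Z', append. Buffer now: "LZXPZ"
  byte 2: read out[2]='X', append. Buffer now: "LZXPZX"
  byte 3: read out[3]='P', append. Buffer now: "LZXPZXP"
  byte 4: read out[4]='Z', append. Buffer now: "LZXPZXPZ"
  byte 5: read out[5]='X', append. Buffer now: "LZXPZXPZX"

Answer: ZXPZX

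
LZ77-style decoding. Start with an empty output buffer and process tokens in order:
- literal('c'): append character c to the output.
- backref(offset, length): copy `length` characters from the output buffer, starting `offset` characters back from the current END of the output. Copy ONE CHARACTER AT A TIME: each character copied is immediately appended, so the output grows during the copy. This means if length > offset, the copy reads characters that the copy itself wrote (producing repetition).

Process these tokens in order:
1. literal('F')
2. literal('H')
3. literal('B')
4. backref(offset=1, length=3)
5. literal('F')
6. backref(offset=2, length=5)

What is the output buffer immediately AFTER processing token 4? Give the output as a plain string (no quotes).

Token 1: literal('F'). Output: "F"
Token 2: literal('H'). Output: "FH"
Token 3: literal('B'). Output: "FHB"
Token 4: backref(off=1, len=3) (overlapping!). Copied 'BBB' from pos 2. Output: "FHBBBB"

Answer: FHBBBB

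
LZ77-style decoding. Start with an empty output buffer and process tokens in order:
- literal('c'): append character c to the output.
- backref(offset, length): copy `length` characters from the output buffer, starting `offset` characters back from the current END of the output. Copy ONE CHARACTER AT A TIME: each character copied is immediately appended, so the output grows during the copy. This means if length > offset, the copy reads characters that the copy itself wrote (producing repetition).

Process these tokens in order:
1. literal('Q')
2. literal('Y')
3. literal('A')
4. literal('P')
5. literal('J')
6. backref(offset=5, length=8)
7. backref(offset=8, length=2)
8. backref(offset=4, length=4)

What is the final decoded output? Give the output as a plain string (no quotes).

Answer: QYAPJQYAPJQYAQYYAQY

Derivation:
Token 1: literal('Q'). Output: "Q"
Token 2: literal('Y'). Output: "QY"
Token 3: literal('A'). Output: "QYA"
Token 4: literal('P'). Output: "QYAP"
Token 5: literal('J'). Output: "QYAPJ"
Token 6: backref(off=5, len=8) (overlapping!). Copied 'QYAPJQYA' from pos 0. Output: "QYAPJQYAPJQYA"
Token 7: backref(off=8, len=2). Copied 'QY' from pos 5. Output: "QYAPJQYAPJQYAQY"
Token 8: backref(off=4, len=4). Copied 'YAQY' from pos 11. Output: "QYAPJQYAPJQYAQYYAQY"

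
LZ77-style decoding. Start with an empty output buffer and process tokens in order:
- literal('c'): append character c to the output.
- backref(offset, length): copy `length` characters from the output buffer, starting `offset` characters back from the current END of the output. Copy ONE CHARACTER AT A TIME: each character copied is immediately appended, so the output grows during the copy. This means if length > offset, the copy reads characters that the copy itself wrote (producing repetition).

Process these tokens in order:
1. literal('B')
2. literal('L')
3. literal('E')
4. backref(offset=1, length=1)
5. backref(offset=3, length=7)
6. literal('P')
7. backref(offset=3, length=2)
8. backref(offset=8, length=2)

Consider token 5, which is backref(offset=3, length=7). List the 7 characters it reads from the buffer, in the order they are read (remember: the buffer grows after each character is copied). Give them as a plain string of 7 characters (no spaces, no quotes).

Answer: LEELEEL

Derivation:
Token 1: literal('B'). Output: "B"
Token 2: literal('L'). Output: "BL"
Token 3: literal('E'). Output: "BLE"
Token 4: backref(off=1, len=1). Copied 'E' from pos 2. Output: "BLEE"
Token 5: backref(off=3, len=7). Buffer before: "BLEE" (len 4)
  byte 1: read out[1]='L', append. Buffer now: "BLEEL"
  byte 2: read out[2]='E', append. Buffer now: "BLEELE"
  byte 3: read out[3]='E', append. Buffer now: "BLEELEE"
  byte 4: read out[4]='L', append. Buffer now: "BLEELEEL"
  byte 5: read out[5]='E', append. Buffer now: "BLEELEELE"
  byte 6: read out[6]='E', append. Buffer now: "BLEELEELEE"
  byte 7: read out[7]='L', append. Buffer now: "BLEELEELEEL"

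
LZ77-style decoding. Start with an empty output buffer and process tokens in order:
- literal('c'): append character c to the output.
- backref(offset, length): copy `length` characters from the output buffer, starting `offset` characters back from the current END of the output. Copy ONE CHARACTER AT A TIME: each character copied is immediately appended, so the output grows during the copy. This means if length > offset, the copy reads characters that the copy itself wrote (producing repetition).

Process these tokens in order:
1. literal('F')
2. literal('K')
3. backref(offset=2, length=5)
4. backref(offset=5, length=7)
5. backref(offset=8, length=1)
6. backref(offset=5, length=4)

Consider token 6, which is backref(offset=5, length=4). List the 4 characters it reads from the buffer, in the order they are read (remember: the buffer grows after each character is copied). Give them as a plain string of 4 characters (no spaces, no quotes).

Answer: KFFK

Derivation:
Token 1: literal('F'). Output: "F"
Token 2: literal('K'). Output: "FK"
Token 3: backref(off=2, len=5) (overlapping!). Copied 'FKFKF' from pos 0. Output: "FKFKFKF"
Token 4: backref(off=5, len=7) (overlapping!). Copied 'FKFKFFK' from pos 2. Output: "FKFKFKFFKFKFFK"
Token 5: backref(off=8, len=1). Copied 'F' from pos 6. Output: "FKFKFKFFKFKFFKF"
Token 6: backref(off=5, len=4). Buffer before: "FKFKFKFFKFKFFKF" (len 15)
  byte 1: read out[10]='K', append. Buffer now: "FKFKFKFFKFKFFKFK"
  byte 2: read out[11]='F', append. Buffer now: "FKFKFKFFKFKFFKFKF"
  byte 3: read out[12]='F', append. Buffer now: "FKFKFKFFKFKFFKFKFF"
  byte 4: read out[13]='K', append. Buffer now: "FKFKFKFFKFKFFKFKFFK"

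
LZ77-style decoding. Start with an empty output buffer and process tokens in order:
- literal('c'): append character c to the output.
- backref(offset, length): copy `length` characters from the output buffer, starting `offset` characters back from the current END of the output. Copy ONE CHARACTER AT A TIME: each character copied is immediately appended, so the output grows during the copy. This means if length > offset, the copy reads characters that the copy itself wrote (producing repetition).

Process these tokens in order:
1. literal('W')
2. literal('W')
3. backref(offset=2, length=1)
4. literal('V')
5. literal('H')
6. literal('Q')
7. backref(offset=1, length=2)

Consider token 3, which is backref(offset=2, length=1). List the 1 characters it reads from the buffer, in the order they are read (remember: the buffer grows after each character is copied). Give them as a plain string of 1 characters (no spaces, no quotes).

Token 1: literal('W'). Output: "W"
Token 2: literal('W'). Output: "WW"
Token 3: backref(off=2, len=1). Buffer before: "WW" (len 2)
  byte 1: read out[0]='W', append. Buffer now: "WWW"

Answer: W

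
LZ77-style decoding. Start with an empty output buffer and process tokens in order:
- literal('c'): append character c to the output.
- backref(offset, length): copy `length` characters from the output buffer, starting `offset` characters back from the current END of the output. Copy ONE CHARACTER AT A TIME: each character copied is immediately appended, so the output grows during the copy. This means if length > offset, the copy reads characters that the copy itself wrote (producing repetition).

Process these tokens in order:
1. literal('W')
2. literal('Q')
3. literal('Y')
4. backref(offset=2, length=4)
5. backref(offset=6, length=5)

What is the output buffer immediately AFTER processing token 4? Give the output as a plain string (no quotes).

Token 1: literal('W'). Output: "W"
Token 2: literal('Q'). Output: "WQ"
Token 3: literal('Y'). Output: "WQY"
Token 4: backref(off=2, len=4) (overlapping!). Copied 'QYQY' from pos 1. Output: "WQYQYQY"

Answer: WQYQYQY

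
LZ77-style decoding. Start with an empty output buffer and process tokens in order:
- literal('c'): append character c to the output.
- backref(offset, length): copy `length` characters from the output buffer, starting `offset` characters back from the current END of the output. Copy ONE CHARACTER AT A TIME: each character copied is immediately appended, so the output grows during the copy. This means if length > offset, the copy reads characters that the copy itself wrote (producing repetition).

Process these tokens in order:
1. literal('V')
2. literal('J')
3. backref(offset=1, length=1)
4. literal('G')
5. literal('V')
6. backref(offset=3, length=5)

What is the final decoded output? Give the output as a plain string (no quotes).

Token 1: literal('V'). Output: "V"
Token 2: literal('J'). Output: "VJ"
Token 3: backref(off=1, len=1). Copied 'J' from pos 1. Output: "VJJ"
Token 4: literal('G'). Output: "VJJG"
Token 5: literal('V'). Output: "VJJGV"
Token 6: backref(off=3, len=5) (overlapping!). Copied 'JGVJG' from pos 2. Output: "VJJGVJGVJG"

Answer: VJJGVJGVJG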